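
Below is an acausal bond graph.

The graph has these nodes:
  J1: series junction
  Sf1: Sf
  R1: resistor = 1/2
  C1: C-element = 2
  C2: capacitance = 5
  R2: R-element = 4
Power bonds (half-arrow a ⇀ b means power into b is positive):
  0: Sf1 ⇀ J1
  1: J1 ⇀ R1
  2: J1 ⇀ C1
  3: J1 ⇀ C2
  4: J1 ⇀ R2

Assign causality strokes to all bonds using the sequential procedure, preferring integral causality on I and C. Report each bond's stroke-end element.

bond 0 stroke at Sf1  (Sf1 (Sf) sets flow on bond)
bond 1 stroke at J1  (J1: bond 0 brought flow, rest push out)
bond 2 stroke at J1  (J1: bond 0 brought flow, rest push out)
bond 3 stroke at J1  (J1 flow already set via bond 0)
bond 4 stroke at J1  (J1 flow already set via bond 0)

bond 0 |Sf1
bond 1 |J1
bond 2 |J1
bond 3 |J1
bond 4 |J1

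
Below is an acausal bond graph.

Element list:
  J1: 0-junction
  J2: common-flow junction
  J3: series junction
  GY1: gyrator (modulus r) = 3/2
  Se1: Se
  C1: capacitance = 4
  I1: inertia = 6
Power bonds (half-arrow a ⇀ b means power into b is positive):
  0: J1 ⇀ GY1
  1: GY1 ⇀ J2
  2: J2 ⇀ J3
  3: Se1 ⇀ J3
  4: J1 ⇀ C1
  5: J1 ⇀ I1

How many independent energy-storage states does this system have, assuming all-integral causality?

2  (C1, I1 all integral)

#3 →J3  (Se1 fixes effort; stroke away)
#2 →J2  (J3: last free bond brings flow in)
#1 →GY1  (J2: last free bond brings flow in)
#0 →GY1  (through GY1, causality inverts; strokes same side of GY1)
#4 →J1  (C1: C, integral causality)
#5 →I1  (J1: bond 4 brought effort, rest push out)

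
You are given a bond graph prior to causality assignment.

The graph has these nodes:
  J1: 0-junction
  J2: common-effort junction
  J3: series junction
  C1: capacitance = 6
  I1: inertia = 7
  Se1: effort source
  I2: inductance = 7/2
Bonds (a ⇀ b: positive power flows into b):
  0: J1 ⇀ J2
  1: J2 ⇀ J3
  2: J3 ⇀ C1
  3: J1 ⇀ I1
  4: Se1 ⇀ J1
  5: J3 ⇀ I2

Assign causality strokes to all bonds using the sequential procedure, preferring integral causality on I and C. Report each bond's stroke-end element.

β0 →J2
β1 →J3
β2 →J3
β3 →I1
β4 →J1
β5 →I2

#4 →J1  (Se1 fixes effort; stroke away)
#0 →J2  (J1 effort already set via bond 4)
#3 →I1  (J1 effort already set via bond 4)
#1 →J3  (0-jn J2 has e-setter on 0)
#2 →J3  (C1 integral (e out))
#5 →I2  (J3: last free bond brings flow in)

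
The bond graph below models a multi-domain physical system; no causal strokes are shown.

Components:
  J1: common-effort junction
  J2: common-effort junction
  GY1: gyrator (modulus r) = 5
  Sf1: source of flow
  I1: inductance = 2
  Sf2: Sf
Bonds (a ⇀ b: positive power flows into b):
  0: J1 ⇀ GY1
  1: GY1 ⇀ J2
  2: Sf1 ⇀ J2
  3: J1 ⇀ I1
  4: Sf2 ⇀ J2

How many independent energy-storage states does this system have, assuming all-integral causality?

1  (I1 all integral)

b2 →Sf1  (Sf1 fixes flow; stroke at Sf1)
b4 →Sf2  (Sf2 (Sf) sets flow on bond)
b1 →J2  (J2: last free bond brings effort in)
b0 →J1  (GY1 both-in/both-out from 1)
b3 →I1  (common-e at J1 fixed by 0)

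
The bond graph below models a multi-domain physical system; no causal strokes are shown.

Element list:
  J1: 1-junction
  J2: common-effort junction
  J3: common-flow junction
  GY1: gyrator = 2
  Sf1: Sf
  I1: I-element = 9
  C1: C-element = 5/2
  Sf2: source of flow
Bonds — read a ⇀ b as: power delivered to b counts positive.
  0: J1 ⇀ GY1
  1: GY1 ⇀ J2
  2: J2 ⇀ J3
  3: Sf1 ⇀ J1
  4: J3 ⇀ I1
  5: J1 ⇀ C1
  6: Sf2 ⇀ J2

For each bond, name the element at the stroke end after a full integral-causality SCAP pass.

β0 →J1
β1 →J2
β2 →J3
β3 →Sf1
β4 →I1
β5 →J1
β6 →Sf2

bond 3 →Sf1  (source Sf1 imposes f)
bond 6 →Sf2  (Sf2 fixes flow; stroke at Sf2)
bond 0 →J1  (common-f at J1 fixed by 3)
bond 5 →J1  (J1: bond 3 brought flow, rest push out)
bond 1 →J2  (through GY1, causality inverts; strokes same side of GY1)
bond 2 →J3  (0-jn J2 has e-setter on 1)
bond 4 →I1  (only one flow-in slot at J3)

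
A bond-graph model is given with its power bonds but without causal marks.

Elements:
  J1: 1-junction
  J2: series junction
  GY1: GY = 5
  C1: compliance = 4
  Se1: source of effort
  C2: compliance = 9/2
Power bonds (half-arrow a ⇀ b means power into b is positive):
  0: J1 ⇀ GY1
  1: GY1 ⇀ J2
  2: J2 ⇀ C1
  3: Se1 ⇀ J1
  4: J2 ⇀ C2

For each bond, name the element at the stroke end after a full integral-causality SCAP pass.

#3 |J1  (source Se1 imposes e)
#0 |GY1  (J1: last free bond brings flow in)
#1 |GY1  (through GY1, causality inverts; strokes same side of GY1)
#2 |J2  (1-jn J2 has f-setter on 1)
#4 |J2  (common-f at J2 fixed by 1)

b0 stroke at GY1
b1 stroke at GY1
b2 stroke at J2
b3 stroke at J1
b4 stroke at J2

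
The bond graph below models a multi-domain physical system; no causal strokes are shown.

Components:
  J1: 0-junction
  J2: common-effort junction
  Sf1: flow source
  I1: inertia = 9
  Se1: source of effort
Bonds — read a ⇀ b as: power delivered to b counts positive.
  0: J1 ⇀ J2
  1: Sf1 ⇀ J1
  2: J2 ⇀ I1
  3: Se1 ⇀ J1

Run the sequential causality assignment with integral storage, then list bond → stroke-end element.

b1 →Sf1  (Sf1 (Sf) sets flow on bond)
b3 →J1  (Se1: effort source, stroke at far end)
b0 →J2  (J1: bond 3 brought effort, rest push out)
b2 →I1  (0-jn J2 has e-setter on 0)

β0 |J2
β1 |Sf1
β2 |I1
β3 |J1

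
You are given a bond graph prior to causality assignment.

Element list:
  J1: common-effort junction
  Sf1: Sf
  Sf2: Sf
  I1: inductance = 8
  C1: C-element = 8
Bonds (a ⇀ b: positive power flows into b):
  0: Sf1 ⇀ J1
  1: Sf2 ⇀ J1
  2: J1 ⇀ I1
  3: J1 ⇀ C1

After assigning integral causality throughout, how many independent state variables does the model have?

2  (C1, I1 all integral)

bond 0 stroke→Sf1  (Sf1 fixes flow; stroke at Sf1)
bond 1 stroke→Sf2  (source Sf2 imposes f)
bond 2 stroke→I1  (I1: I, integral causality)
bond 3 stroke→J1  (closing 0-jn rule on J1)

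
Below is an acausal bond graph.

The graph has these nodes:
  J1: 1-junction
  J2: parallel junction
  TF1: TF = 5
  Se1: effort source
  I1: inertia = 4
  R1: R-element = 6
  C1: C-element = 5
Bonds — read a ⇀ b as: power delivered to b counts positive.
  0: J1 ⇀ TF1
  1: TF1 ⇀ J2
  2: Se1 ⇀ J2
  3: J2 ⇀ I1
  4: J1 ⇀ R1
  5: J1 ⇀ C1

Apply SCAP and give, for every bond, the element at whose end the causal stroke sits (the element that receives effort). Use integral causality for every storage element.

β2 |J2  (source Se1 imposes e)
β1 |TF1  (J2 effort already set via bond 2)
β3 |I1  (J2 effort already set via bond 2)
β0 |J1  (TF1: transformer flips bond 1)
β5 |J1  (C1: C, integral causality)
β4 |R1  (closing 1-jn rule on J1)

bond 0 |J1
bond 1 |TF1
bond 2 |J2
bond 3 |I1
bond 4 |R1
bond 5 |J1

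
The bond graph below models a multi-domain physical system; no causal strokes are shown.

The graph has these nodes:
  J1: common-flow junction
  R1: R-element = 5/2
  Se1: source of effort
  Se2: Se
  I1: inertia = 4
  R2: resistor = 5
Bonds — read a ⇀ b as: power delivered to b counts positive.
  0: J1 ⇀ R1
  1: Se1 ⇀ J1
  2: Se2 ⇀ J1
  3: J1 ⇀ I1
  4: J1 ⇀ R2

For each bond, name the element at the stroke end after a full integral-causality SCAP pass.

bond 1 |J1  (source Se1 imposes e)
bond 2 |J1  (Se2: effort source, stroke at far end)
bond 3 |I1  (prefer integral on I1)
bond 0 |J1  (J1 flow already set via bond 3)
bond 4 |J1  (common-f at J1 fixed by 3)

#0 stroke→J1
#1 stroke→J1
#2 stroke→J1
#3 stroke→I1
#4 stroke→J1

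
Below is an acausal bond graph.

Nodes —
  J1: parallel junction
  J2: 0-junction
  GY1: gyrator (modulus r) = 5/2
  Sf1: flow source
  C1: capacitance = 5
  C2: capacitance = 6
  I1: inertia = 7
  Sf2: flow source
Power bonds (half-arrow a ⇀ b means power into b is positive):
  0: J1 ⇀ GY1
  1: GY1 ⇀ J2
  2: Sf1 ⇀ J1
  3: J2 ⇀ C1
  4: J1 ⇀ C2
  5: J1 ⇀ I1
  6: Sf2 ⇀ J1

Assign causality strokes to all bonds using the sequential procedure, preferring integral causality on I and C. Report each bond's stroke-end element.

β0 |GY1
β1 |GY1
β2 |Sf1
β3 |J2
β4 |J1
β5 |I1
β6 |Sf2

bond 2 →Sf1  (Sf1 fixes flow; stroke at Sf1)
bond 6 →Sf2  (Sf2 fixes flow; stroke at Sf2)
bond 3 →J2  (prefer integral on C1)
bond 1 →GY1  (common-e at J2 fixed by 3)
bond 0 →GY1  (GY GY1: same side as bond 1)
bond 4 →J1  (C2 integral (e out))
bond 5 →I1  (common-e at J1 fixed by 4)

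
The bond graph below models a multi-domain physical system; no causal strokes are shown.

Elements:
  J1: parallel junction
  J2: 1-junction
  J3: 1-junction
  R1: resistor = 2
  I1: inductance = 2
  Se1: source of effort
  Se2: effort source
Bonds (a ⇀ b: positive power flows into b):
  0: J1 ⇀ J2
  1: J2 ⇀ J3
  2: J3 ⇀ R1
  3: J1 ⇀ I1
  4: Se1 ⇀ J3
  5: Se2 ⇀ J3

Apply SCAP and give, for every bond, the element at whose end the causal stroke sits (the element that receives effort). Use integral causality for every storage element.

#4 stroke→J3  (source Se1 imposes e)
#5 stroke→J3  (Se2 (Se) sets effort on bond)
#3 stroke→I1  (I1 outputs flow p/I1)
#0 stroke→J1  (only one effort-in slot at J1)
#1 stroke→J2  (J2 flow already set via bond 0)
#2 stroke→J3  (common-f at J3 fixed by 1)

b0 |J1
b1 |J2
b2 |J3
b3 |I1
b4 |J3
b5 |J3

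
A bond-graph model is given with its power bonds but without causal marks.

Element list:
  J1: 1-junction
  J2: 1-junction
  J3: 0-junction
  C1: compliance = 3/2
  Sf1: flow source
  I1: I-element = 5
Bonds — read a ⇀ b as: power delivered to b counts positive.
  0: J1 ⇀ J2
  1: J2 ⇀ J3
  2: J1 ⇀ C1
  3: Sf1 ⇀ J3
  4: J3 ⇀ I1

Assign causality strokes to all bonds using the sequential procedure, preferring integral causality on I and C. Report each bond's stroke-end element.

bond 3 |Sf1  (Sf1 (Sf) sets flow on bond)
bond 2 |J1  (prefer integral on C1)
bond 0 |J2  (J1 needs exactly one f-in)
bond 1 |J3  (only one flow-in slot at J2)
bond 4 |I1  (J3 effort already set via bond 1)

β0 |J2
β1 |J3
β2 |J1
β3 |Sf1
β4 |I1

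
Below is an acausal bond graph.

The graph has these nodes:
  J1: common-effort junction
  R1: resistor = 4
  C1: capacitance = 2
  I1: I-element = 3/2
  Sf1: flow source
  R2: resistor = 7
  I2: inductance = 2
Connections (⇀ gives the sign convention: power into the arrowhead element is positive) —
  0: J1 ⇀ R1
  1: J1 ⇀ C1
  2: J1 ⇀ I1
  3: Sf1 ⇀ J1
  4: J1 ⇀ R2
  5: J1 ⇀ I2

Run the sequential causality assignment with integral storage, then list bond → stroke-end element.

b3 →Sf1  (source Sf1 imposes f)
b1 →J1  (C1: C, integral causality)
b0 →R1  (0-jn J1 has e-setter on 1)
b2 →I1  (J1: bond 1 brought effort, rest push out)
b4 →R2  (J1: bond 1 brought effort, rest push out)
b5 →I2  (J1: bond 1 brought effort, rest push out)

bond 0 →R1
bond 1 →J1
bond 2 →I1
bond 3 →Sf1
bond 4 →R2
bond 5 →I2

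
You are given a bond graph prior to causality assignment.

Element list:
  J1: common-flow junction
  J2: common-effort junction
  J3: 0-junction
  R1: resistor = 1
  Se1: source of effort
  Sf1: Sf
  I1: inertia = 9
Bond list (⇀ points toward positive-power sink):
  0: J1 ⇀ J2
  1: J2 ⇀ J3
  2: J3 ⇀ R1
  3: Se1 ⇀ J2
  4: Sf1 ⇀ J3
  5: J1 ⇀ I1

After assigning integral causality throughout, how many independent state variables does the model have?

β3 →J2  (Se1: effort source, stroke at far end)
β4 →Sf1  (source Sf1 imposes f)
β0 →J1  (J2 effort already set via bond 3)
β1 →J3  (J2 effort already set via bond 3)
β2 →R1  (0-jn J3 has e-setter on 1)
β5 →I1  (only one flow-in slot at J1)

1  (I1 all integral)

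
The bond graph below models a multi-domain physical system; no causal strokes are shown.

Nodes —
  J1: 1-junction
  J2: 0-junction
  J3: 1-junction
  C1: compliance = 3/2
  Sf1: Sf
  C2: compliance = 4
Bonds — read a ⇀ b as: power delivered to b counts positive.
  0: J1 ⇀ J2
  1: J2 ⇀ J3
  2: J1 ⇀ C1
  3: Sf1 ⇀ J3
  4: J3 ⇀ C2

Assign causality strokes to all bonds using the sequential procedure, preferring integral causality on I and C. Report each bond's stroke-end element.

bond 0 |J2
bond 1 |J3
bond 2 |J1
bond 3 |Sf1
bond 4 |J3

#3 |Sf1  (Sf1: flow source, stroke at near end)
#1 |J3  (J3: bond 3 brought flow, rest push out)
#4 |J3  (1-jn J3 has f-setter on 3)
#0 |J2  (only one effort-in slot at J2)
#2 |J1  (J1 flow already set via bond 0)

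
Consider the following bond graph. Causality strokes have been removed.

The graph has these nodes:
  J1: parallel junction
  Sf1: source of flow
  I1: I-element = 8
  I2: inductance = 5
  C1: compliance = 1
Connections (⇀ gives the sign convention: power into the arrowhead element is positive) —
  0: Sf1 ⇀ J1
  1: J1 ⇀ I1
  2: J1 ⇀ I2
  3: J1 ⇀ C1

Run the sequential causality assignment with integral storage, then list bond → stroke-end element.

#0 stroke→Sf1  (Sf1 fixes flow; stroke at Sf1)
#1 stroke→I1  (prefer integral on I1)
#2 stroke→I2  (prefer integral on I2)
#3 stroke→J1  (J1 needs exactly one e-in)

bond 0 stroke at Sf1
bond 1 stroke at I1
bond 2 stroke at I2
bond 3 stroke at J1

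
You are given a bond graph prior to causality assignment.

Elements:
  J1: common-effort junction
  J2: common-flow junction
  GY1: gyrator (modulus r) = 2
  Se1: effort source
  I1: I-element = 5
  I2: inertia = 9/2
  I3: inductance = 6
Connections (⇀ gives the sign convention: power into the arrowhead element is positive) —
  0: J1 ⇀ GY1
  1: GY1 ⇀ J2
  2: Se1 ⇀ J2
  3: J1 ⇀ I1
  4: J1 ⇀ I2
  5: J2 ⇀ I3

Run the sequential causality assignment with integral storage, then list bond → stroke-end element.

b0 →J1
b1 →J2
b2 →J2
b3 →I1
b4 →I2
b5 →I3

b2 stroke at J2  (Se1 fixes effort; stroke away)
b3 stroke at I1  (I1 integral (f out))
b4 stroke at I2  (I2 integral (f out))
b0 stroke at J1  (only one effort-in slot at J1)
b1 stroke at J2  (GY1: gyrator matches bond 0)
b5 stroke at I3  (J2 needs exactly one f-in)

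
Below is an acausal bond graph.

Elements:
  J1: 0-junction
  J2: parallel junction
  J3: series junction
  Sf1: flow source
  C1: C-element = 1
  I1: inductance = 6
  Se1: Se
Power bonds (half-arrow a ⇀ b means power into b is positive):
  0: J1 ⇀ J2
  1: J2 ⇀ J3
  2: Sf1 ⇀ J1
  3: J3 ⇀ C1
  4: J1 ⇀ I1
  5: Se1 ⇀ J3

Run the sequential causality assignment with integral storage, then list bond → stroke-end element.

#2 →Sf1  (Sf1 fixes flow; stroke at Sf1)
#5 →J3  (source Se1 imposes e)
#3 →J3  (prefer integral on C1)
#1 →J2  (J3 needs exactly one f-in)
#0 →J1  (common-e at J2 fixed by 1)
#4 →I1  (J1: bond 0 brought effort, rest push out)

#0 stroke→J1
#1 stroke→J2
#2 stroke→Sf1
#3 stroke→J3
#4 stroke→I1
#5 stroke→J3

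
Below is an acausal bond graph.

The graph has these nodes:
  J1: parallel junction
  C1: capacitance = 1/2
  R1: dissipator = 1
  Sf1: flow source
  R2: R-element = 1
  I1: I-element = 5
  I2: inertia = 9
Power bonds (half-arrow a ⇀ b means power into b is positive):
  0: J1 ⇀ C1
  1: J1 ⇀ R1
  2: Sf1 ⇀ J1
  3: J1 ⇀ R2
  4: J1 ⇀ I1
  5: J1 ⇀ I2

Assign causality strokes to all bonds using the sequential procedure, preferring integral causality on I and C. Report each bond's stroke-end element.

#0 stroke at J1
#1 stroke at R1
#2 stroke at Sf1
#3 stroke at R2
#4 stroke at I1
#5 stroke at I2

β2 stroke→Sf1  (Sf1 fixes flow; stroke at Sf1)
β0 stroke→J1  (prefer integral on C1)
β1 stroke→R1  (J1 effort already set via bond 0)
β3 stroke→R2  (0-jn J1 has e-setter on 0)
β4 stroke→I1  (0-jn J1 has e-setter on 0)
β5 stroke→I2  (common-e at J1 fixed by 0)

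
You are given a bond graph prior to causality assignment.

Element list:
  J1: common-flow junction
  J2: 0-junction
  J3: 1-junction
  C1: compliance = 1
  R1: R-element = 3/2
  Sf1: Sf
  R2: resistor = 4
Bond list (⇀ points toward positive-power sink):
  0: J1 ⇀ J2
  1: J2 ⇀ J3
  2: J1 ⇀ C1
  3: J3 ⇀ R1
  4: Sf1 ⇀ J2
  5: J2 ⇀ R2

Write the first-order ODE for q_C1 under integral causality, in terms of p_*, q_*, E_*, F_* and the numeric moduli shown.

b4 →Sf1  (Sf1 (Sf) sets flow on bond)
b2 →J1  (C1 integral (e out))
b0 →J2  (J1: last free bond brings flow in)
b1 →J3  (common-e at J2 fixed by 0)
b5 →R2  (common-e at J2 fixed by 0)
b3 →R1  (closing 1-jn rule on J3)

dq_C1/dt = -F_Sf1 - 11*q_C1/12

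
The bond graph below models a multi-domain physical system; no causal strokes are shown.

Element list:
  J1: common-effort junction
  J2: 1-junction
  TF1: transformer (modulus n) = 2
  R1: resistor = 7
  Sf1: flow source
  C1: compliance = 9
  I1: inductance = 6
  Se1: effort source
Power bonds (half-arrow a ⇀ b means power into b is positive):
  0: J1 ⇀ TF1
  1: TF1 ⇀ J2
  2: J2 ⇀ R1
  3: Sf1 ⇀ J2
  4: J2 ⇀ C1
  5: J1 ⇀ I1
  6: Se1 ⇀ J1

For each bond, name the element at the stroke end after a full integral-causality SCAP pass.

bond 3 →Sf1  (Sf1 (Sf) sets flow on bond)
bond 6 →J1  (Se1: effort source, stroke at far end)
bond 0 →TF1  (J1 effort already set via bond 6)
bond 5 →I1  (J1: bond 6 brought effort, rest push out)
bond 1 →J2  (1-jn J2 has f-setter on 3)
bond 2 →J2  (J2 flow already set via bond 3)
bond 4 →J2  (common-f at J2 fixed by 3)

b0 stroke→TF1
b1 stroke→J2
b2 stroke→J2
b3 stroke→Sf1
b4 stroke→J2
b5 stroke→I1
b6 stroke→J1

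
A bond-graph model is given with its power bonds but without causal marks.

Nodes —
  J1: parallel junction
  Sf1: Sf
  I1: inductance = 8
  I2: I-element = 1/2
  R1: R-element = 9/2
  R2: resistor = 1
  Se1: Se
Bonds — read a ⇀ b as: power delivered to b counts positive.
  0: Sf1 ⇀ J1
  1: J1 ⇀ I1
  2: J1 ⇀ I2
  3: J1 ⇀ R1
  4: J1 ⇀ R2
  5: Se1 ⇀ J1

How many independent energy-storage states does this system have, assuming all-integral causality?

b0 stroke at Sf1  (Sf1: flow source, stroke at near end)
b5 stroke at J1  (Se1 fixes effort; stroke away)
b1 stroke at I1  (common-e at J1 fixed by 5)
b2 stroke at I2  (common-e at J1 fixed by 5)
b3 stroke at R1  (J1 effort already set via bond 5)
b4 stroke at R2  (J1: bond 5 brought effort, rest push out)

2  (I1, I2 all integral)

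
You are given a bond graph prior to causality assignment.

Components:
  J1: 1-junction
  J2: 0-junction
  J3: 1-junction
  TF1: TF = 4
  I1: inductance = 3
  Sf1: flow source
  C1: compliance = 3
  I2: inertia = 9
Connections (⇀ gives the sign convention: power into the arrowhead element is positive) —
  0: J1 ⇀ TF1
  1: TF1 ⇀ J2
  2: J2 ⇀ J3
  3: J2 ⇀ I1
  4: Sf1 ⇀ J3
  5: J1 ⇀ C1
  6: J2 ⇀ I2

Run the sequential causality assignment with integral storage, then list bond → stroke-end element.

β0 stroke→TF1
β1 stroke→J2
β2 stroke→J3
β3 stroke→I1
β4 stroke→Sf1
β5 stroke→J1
β6 stroke→I2

bond 4 →Sf1  (Sf1 fixes flow; stroke at Sf1)
bond 2 →J3  (common-f at J3 fixed by 4)
bond 3 →I1  (I1 outputs flow p/I1)
bond 5 →J1  (C1 integral (e out))
bond 0 →TF1  (J1 needs exactly one f-in)
bond 1 →J2  (TF TF1: opposite of bond 0)
bond 6 →I2  (J2: bond 1 brought effort, rest push out)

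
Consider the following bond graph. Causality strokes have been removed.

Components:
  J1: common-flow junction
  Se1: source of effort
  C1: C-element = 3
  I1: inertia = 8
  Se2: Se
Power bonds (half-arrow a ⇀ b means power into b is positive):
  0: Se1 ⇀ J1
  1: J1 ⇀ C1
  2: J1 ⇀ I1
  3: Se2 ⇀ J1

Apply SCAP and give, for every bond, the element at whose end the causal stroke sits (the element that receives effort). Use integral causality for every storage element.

#0 stroke→J1
#1 stroke→J1
#2 stroke→I1
#3 stroke→J1

b0 stroke at J1  (Se1: effort source, stroke at far end)
b3 stroke at J1  (Se2 fixes effort; stroke away)
b1 stroke at J1  (C1 outputs effort q/C1)
b2 stroke at I1  (J1: last free bond brings flow in)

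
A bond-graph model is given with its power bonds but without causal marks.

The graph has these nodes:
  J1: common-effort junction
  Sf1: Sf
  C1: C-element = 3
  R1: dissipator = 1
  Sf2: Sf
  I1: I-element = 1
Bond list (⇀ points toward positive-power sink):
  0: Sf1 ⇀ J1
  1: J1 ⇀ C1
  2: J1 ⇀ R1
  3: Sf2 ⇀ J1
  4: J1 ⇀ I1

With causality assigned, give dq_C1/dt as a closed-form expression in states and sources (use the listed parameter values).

β0 stroke at Sf1  (Sf1: flow source, stroke at near end)
β3 stroke at Sf2  (Sf2: flow source, stroke at near end)
β1 stroke at J1  (prefer integral on C1)
β2 stroke at R1  (J1 effort already set via bond 1)
β4 stroke at I1  (0-jn J1 has e-setter on 1)

dq_C1/dt = F_Sf1 + F_Sf2 - p_I1 - q_C1/3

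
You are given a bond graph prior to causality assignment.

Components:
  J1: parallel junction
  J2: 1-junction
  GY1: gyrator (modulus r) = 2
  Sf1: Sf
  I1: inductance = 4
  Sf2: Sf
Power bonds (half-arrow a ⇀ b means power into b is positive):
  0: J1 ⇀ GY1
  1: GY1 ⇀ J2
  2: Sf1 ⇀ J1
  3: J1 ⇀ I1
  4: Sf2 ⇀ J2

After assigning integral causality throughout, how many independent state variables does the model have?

b2 →Sf1  (source Sf1 imposes f)
b4 →Sf2  (source Sf2 imposes f)
b1 →J2  (J2 flow already set via bond 4)
b0 →J1  (GY GY1: same side as bond 1)
b3 →I1  (common-e at J1 fixed by 0)

1  (I1 all integral)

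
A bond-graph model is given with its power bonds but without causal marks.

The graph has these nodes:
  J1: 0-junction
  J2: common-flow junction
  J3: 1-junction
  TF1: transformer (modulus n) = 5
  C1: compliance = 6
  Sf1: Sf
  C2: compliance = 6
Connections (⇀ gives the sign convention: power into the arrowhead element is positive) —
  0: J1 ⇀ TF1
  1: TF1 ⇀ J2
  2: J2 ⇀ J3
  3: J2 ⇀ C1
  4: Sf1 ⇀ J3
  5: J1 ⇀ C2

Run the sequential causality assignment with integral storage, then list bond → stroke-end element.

β0 |TF1
β1 |J2
β2 |J3
β3 |J2
β4 |Sf1
β5 |J1

bond 4 stroke→Sf1  (Sf1 (Sf) sets flow on bond)
bond 2 stroke→J3  (J3 flow already set via bond 4)
bond 1 stroke→J2  (1-jn J2 has f-setter on 2)
bond 3 stroke→J2  (common-f at J2 fixed by 2)
bond 0 stroke→TF1  (through TF1, causality passes straight; one stroke at TF1)
bond 5 stroke→J1  (only one effort-in slot at J1)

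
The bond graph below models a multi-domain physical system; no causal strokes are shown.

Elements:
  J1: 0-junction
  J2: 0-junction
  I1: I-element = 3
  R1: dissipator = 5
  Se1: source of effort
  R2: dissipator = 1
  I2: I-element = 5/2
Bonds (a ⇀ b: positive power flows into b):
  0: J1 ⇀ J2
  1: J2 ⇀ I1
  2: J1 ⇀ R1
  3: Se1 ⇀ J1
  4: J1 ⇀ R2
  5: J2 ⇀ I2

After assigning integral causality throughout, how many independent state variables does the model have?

2  (I1, I2 all integral)

b3 →J1  (Se1 (Se) sets effort on bond)
b0 →J2  (common-e at J1 fixed by 3)
b2 →R1  (0-jn J1 has e-setter on 3)
b4 →R2  (0-jn J1 has e-setter on 3)
b1 →I1  (common-e at J2 fixed by 0)
b5 →I2  (0-jn J2 has e-setter on 0)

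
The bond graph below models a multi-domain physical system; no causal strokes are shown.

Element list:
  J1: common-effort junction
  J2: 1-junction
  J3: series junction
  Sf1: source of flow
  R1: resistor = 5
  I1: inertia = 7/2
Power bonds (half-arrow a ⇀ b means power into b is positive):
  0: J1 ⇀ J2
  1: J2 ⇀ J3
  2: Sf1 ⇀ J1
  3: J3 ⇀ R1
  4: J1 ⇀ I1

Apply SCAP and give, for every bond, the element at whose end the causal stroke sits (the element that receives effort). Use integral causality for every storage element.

b0 stroke→J1
b1 stroke→J2
b2 stroke→Sf1
b3 stroke→J3
b4 stroke→I1

bond 2 stroke at Sf1  (Sf1 fixes flow; stroke at Sf1)
bond 4 stroke at I1  (I1 outputs flow p/I1)
bond 0 stroke at J1  (closing 0-jn rule on J1)
bond 1 stroke at J2  (J2 flow already set via bond 0)
bond 3 stroke at J3  (1-jn J3 has f-setter on 1)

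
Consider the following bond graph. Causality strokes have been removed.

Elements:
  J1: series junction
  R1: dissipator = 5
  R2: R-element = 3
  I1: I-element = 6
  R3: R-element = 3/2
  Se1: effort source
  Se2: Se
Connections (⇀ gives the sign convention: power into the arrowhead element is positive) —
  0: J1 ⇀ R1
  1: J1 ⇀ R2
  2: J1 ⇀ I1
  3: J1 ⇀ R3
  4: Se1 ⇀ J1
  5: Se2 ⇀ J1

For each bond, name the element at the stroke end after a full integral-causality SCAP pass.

β4 stroke→J1  (Se1 fixes effort; stroke away)
β5 stroke→J1  (source Se2 imposes e)
β2 stroke→I1  (prefer integral on I1)
β0 stroke→J1  (J1 flow already set via bond 2)
β1 stroke→J1  (J1: bond 2 brought flow, rest push out)
β3 stroke→J1  (J1: bond 2 brought flow, rest push out)

β0 stroke at J1
β1 stroke at J1
β2 stroke at I1
β3 stroke at J1
β4 stroke at J1
β5 stroke at J1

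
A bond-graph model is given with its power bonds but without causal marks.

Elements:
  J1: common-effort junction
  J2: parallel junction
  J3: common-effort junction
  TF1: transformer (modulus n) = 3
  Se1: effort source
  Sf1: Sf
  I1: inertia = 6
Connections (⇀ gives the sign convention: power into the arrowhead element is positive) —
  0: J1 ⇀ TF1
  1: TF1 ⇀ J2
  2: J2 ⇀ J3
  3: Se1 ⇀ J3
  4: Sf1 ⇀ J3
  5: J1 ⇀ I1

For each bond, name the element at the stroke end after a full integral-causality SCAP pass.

bond 3 |J3  (Se1: effort source, stroke at far end)
bond 4 |Sf1  (Sf1 fixes flow; stroke at Sf1)
bond 2 |J2  (J3: bond 3 brought effort, rest push out)
bond 1 |TF1  (J2 effort already set via bond 2)
bond 0 |J1  (TF1: transformer flips bond 1)
bond 5 |I1  (common-e at J1 fixed by 0)

bond 0 →J1
bond 1 →TF1
bond 2 →J2
bond 3 →J3
bond 4 →Sf1
bond 5 →I1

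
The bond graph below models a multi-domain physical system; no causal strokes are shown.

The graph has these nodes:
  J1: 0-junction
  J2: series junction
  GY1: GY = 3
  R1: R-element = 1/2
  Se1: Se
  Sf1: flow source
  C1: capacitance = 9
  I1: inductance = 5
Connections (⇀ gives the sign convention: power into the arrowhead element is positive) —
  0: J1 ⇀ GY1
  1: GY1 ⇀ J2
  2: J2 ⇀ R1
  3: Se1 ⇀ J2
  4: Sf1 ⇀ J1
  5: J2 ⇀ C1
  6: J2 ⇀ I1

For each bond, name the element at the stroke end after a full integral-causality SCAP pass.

#3 →J2  (Se1 fixes effort; stroke away)
#4 →Sf1  (source Sf1 imposes f)
#0 →J1  (closing 0-jn rule on J1)
#1 →J2  (through GY1, causality inverts; strokes same side of GY1)
#5 →J2  (prefer integral on C1)
#6 →I1  (prefer integral on I1)
#2 →J2  (common-f at J2 fixed by 6)

b0 stroke→J1
b1 stroke→J2
b2 stroke→J2
b3 stroke→J2
b4 stroke→Sf1
b5 stroke→J2
b6 stroke→I1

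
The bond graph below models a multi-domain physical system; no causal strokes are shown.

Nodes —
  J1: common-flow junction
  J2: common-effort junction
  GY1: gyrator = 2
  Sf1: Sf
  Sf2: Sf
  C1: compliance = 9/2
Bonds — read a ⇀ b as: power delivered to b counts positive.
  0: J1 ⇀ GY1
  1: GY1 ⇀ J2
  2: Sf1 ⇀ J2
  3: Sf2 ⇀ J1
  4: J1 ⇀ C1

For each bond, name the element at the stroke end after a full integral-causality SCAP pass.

#0 →J1
#1 →J2
#2 →Sf1
#3 →Sf2
#4 →J1

β2 →Sf1  (Sf1 fixes flow; stroke at Sf1)
β3 →Sf2  (Sf2 (Sf) sets flow on bond)
β0 →J1  (J1 flow already set via bond 3)
β4 →J1  (J1: bond 3 brought flow, rest push out)
β1 →J2  (J2 needs exactly one e-in)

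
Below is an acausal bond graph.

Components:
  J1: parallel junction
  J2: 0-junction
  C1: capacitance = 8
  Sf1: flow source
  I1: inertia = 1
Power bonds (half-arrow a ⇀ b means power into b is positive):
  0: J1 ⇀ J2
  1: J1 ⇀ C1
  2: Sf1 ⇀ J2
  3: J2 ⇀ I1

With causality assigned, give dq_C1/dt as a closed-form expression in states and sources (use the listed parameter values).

dq_C1/dt = F_Sf1 - p_I1

b2 →Sf1  (Sf1 fixes flow; stroke at Sf1)
b1 →J1  (C1: C, integral causality)
b0 →J2  (J1 effort already set via bond 1)
b3 →I1  (common-e at J2 fixed by 0)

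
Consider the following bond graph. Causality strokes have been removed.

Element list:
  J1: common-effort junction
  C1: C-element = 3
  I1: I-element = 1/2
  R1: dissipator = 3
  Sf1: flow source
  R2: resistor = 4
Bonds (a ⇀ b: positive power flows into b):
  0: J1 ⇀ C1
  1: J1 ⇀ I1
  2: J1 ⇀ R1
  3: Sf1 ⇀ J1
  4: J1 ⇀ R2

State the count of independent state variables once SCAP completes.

bond 3 stroke at Sf1  (Sf1: flow source, stroke at near end)
bond 0 stroke at J1  (C1 integral (e out))
bond 1 stroke at I1  (common-e at J1 fixed by 0)
bond 2 stroke at R1  (J1: bond 0 brought effort, rest push out)
bond 4 stroke at R2  (common-e at J1 fixed by 0)

2  (C1, I1 all integral)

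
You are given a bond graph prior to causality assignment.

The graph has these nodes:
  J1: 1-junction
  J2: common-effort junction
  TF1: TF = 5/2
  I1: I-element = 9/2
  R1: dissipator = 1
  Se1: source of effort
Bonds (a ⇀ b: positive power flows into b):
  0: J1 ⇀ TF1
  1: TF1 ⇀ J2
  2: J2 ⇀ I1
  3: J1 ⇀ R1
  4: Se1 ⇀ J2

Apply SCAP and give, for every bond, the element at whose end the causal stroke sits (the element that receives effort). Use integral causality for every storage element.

b0 stroke→J1
b1 stroke→TF1
b2 stroke→I1
b3 stroke→R1
b4 stroke→J2

bond 4 stroke→J2  (source Se1 imposes e)
bond 1 stroke→TF1  (common-e at J2 fixed by 4)
bond 2 stroke→I1  (J2 effort already set via bond 4)
bond 0 stroke→J1  (TF1 one-in-one-out from 1)
bond 3 stroke→R1  (closing 1-jn rule on J1)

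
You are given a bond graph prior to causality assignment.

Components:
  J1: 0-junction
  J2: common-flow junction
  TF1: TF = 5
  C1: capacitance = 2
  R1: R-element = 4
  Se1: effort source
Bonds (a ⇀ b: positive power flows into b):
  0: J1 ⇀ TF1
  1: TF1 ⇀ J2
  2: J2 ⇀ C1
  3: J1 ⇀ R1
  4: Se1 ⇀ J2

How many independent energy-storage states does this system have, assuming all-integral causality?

#4 →J2  (Se1: effort source, stroke at far end)
#2 →J2  (prefer integral on C1)
#1 →TF1  (only one flow-in slot at J2)
#0 →J1  (through TF1, causality passes straight; one stroke at TF1)
#3 →R1  (J1: bond 0 brought effort, rest push out)

1  (C1 all integral)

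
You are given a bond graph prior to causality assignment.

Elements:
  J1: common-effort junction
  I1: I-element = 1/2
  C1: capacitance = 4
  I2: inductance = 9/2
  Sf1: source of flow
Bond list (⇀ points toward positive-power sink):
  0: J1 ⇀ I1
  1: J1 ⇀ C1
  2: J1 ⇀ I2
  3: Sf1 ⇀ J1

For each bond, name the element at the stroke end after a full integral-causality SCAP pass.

β0 stroke→I1
β1 stroke→J1
β2 stroke→I2
β3 stroke→Sf1

β3 stroke→Sf1  (Sf1: flow source, stroke at near end)
β0 stroke→I1  (prefer integral on I1)
β1 stroke→J1  (C1 outputs effort q/C1)
β2 stroke→I2  (J1 effort already set via bond 1)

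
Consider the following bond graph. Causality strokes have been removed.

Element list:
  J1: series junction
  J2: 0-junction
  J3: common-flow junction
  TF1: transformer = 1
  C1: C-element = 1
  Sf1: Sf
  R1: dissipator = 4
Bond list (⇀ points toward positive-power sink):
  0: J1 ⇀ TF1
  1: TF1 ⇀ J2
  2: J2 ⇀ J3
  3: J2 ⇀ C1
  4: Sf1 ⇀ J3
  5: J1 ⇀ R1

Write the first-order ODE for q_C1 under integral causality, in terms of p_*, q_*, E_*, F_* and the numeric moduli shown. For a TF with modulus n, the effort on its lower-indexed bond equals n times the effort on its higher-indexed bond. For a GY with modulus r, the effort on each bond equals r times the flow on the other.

b4 stroke at Sf1  (source Sf1 imposes f)
b2 stroke at J3  (J3 flow already set via bond 4)
b3 stroke at J2  (C1 integral (e out))
b1 stroke at TF1  (0-jn J2 has e-setter on 3)
b0 stroke at J1  (TF1: transformer flips bond 1)
b5 stroke at R1  (only one flow-in slot at J1)

dq_C1/dt = -F_Sf1 - q_C1/4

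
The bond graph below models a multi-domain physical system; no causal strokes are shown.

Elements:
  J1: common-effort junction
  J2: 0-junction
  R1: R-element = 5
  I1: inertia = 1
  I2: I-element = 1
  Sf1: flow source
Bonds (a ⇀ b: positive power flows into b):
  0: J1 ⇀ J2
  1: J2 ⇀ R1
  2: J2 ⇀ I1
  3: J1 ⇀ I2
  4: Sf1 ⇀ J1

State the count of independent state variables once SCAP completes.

2  (I1, I2 all integral)

β4 stroke at Sf1  (Sf1 (Sf) sets flow on bond)
β2 stroke at I1  (I1 outputs flow p/I1)
β3 stroke at I2  (I2 integral (f out))
β0 stroke at J1  (closing 0-jn rule on J1)
β1 stroke at J2  (closing 0-jn rule on J2)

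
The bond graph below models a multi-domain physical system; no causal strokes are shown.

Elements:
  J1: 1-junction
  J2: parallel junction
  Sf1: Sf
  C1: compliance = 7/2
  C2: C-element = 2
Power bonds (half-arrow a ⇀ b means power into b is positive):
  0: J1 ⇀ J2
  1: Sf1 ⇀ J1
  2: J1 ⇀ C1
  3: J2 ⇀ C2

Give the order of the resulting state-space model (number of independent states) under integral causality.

2  (C1, C2 all integral)

b1 →Sf1  (Sf1: flow source, stroke at near end)
b0 →J1  (J1 flow already set via bond 1)
b2 →J1  (common-f at J1 fixed by 1)
b3 →J2  (closing 0-jn rule on J2)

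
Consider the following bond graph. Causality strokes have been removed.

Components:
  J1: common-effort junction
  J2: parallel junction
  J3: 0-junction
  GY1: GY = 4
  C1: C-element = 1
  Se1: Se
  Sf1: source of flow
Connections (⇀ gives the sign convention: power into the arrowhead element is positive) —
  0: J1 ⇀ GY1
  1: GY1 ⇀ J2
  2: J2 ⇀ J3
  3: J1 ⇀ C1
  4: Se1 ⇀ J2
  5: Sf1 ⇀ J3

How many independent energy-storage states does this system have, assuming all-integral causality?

β4 stroke at J2  (Se1 (Se) sets effort on bond)
β5 stroke at Sf1  (Sf1 (Sf) sets flow on bond)
β1 stroke at GY1  (J2: bond 4 brought effort, rest push out)
β2 stroke at J3  (common-e at J2 fixed by 4)
β0 stroke at GY1  (through GY1, causality inverts; strokes same side of GY1)
β3 stroke at J1  (only one effort-in slot at J1)

1  (C1 all integral)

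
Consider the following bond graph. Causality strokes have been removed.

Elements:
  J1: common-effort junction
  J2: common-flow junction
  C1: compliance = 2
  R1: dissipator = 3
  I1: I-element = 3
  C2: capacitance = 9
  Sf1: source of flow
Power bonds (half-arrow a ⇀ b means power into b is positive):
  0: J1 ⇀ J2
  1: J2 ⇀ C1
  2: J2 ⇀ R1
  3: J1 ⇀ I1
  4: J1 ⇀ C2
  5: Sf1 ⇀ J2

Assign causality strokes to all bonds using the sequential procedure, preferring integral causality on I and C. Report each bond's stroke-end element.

#0 |J2
#1 |J2
#2 |J2
#3 |I1
#4 |J1
#5 |Sf1

bond 5 stroke at Sf1  (source Sf1 imposes f)
bond 0 stroke at J2  (J2: bond 5 brought flow, rest push out)
bond 1 stroke at J2  (J2: bond 5 brought flow, rest push out)
bond 2 stroke at J2  (common-f at J2 fixed by 5)
bond 3 stroke at I1  (I1 outputs flow p/I1)
bond 4 stroke at J1  (J1: last free bond brings effort in)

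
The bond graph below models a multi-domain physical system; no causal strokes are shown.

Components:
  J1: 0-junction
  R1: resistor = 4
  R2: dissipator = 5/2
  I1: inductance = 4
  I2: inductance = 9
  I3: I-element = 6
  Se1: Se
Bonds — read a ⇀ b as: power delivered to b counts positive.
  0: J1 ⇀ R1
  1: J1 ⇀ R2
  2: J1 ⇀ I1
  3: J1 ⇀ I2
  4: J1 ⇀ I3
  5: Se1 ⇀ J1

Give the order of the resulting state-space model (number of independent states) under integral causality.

3  (I1, I2, I3 all integral)

β5 stroke→J1  (Se1 fixes effort; stroke away)
β0 stroke→R1  (J1: bond 5 brought effort, rest push out)
β1 stroke→R2  (J1 effort already set via bond 5)
β2 stroke→I1  (J1 effort already set via bond 5)
β3 stroke→I2  (J1 effort already set via bond 5)
β4 stroke→I3  (0-jn J1 has e-setter on 5)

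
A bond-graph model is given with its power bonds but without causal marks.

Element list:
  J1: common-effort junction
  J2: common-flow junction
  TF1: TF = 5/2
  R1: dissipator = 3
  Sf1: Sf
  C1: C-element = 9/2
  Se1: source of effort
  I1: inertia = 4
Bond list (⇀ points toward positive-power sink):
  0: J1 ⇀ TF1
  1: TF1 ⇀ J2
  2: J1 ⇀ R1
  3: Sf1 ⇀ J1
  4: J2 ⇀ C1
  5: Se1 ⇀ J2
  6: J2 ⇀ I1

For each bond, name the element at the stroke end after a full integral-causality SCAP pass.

#0 stroke→TF1
#1 stroke→J2
#2 stroke→J1
#3 stroke→Sf1
#4 stroke→J2
#5 stroke→J2
#6 stroke→I1

#3 |Sf1  (Sf1: flow source, stroke at near end)
#5 |J2  (Se1 fixes effort; stroke away)
#4 |J2  (C1 outputs effort q/C1)
#6 |I1  (I1: I, integral causality)
#1 |J2  (1-jn J2 has f-setter on 6)
#0 |TF1  (TF1: transformer flips bond 1)
#2 |J1  (closing 0-jn rule on J1)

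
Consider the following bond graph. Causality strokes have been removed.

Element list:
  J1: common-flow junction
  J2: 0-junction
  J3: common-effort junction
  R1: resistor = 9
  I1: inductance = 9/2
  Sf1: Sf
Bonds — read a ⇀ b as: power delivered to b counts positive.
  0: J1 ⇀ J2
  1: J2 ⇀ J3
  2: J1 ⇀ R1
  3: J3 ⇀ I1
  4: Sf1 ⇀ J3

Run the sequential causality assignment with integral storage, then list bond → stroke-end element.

bond 0 →J2
bond 1 →J3
bond 2 →J1
bond 3 →I1
bond 4 →Sf1

#4 stroke at Sf1  (Sf1 fixes flow; stroke at Sf1)
#3 stroke at I1  (I1: I, integral causality)
#1 stroke at J3  (J3 needs exactly one e-in)
#0 stroke at J2  (closing 0-jn rule on J2)
#2 stroke at J1  (1-jn J1 has f-setter on 0)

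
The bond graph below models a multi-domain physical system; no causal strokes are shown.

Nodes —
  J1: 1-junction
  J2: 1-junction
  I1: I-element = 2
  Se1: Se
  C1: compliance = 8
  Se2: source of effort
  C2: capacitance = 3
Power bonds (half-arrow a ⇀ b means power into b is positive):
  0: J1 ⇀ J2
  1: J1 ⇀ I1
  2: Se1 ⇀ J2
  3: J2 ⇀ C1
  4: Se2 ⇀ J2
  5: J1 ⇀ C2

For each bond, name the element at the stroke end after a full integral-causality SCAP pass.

b0 |J1
b1 |I1
b2 |J2
b3 |J2
b4 |J2
b5 |J1

b2 stroke at J2  (Se1 (Se) sets effort on bond)
b4 stroke at J2  (source Se2 imposes e)
b1 stroke at I1  (prefer integral on I1)
b0 stroke at J1  (common-f at J1 fixed by 1)
b5 stroke at J1  (J1: bond 1 brought flow, rest push out)
b3 stroke at J2  (J2: bond 0 brought flow, rest push out)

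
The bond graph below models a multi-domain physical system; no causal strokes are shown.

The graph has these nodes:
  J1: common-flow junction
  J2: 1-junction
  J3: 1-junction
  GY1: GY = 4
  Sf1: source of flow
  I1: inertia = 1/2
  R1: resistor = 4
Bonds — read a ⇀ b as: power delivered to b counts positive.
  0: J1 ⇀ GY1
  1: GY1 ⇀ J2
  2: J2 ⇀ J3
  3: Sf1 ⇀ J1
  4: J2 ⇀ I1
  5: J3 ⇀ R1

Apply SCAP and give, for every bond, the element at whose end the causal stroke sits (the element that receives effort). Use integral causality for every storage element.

#3 stroke at Sf1  (Sf1 fixes flow; stroke at Sf1)
#0 stroke at J1  (J1: bond 3 brought flow, rest push out)
#1 stroke at J2  (GY1: gyrator matches bond 0)
#4 stroke at I1  (I1: I, integral causality)
#2 stroke at J2  (J2: bond 4 brought flow, rest push out)
#5 stroke at J3  (common-f at J3 fixed by 2)

bond 0 |J1
bond 1 |J2
bond 2 |J2
bond 3 |Sf1
bond 4 |I1
bond 5 |J3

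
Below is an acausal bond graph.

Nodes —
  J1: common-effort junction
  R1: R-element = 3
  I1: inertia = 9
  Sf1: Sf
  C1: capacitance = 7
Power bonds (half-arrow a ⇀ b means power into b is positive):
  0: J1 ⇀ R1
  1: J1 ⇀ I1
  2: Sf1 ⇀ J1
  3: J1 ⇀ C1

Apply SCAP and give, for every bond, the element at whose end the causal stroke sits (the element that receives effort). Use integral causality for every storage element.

β2 →Sf1  (source Sf1 imposes f)
β1 →I1  (prefer integral on I1)
β3 →J1  (prefer integral on C1)
β0 →R1  (common-e at J1 fixed by 3)

β0 |R1
β1 |I1
β2 |Sf1
β3 |J1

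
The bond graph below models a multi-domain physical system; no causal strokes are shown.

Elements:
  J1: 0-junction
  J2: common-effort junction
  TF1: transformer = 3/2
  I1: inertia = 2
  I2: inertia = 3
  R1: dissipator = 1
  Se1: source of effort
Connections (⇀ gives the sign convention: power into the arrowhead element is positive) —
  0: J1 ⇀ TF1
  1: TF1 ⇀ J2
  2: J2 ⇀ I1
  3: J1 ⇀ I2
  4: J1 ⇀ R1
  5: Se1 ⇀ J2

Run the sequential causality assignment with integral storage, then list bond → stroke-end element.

b0 stroke→J1
b1 stroke→TF1
b2 stroke→I1
b3 stroke→I2
b4 stroke→R1
b5 stroke→J2

#5 stroke→J2  (Se1: effort source, stroke at far end)
#1 stroke→TF1  (J2: bond 5 brought effort, rest push out)
#2 stroke→I1  (common-e at J2 fixed by 5)
#0 stroke→J1  (TF1 one-in-one-out from 1)
#3 stroke→I2  (common-e at J1 fixed by 0)
#4 stroke→R1  (J1 effort already set via bond 0)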